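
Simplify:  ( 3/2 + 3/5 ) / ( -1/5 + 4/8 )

Numerator: 3/2 + 3/5 = 21/10
Denominator: -1/5 + 4/8 = 3/10
Divide: (21/10) · (10/3) = 7

7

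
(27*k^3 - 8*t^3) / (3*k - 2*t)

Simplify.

9*k^2 + 6*k*t + 4*t^2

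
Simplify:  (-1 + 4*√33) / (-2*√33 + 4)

Multiply numerator and denominator by 4 + 2*√33.
Denominator becomes -116; numerator becomes 14*√33 + 260.

(-130 - 7*√33)/58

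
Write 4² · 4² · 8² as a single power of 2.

4² = 2^4; 4² = 2^4; 8² = 2^6
Combine exponents: 2^14

2^14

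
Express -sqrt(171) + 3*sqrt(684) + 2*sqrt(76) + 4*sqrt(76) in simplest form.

27*sqrt(19)

sqrt(171) = 3*sqrt(19); 3*sqrt(684) = 18*sqrt(19); 2*sqrt(76) = 4*sqrt(19); 4*sqrt(76) = 8*sqrt(19)
Combine: (-3 + 18 + 4 + 8)·sqrt(19) = 27*sqrt(19)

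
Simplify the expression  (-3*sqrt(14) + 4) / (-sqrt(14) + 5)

Multiply numerator and denominator by sqrt(14) + 5.
Denominator becomes 11; numerator becomes -11*sqrt(14) - 22.

-sqrt(14) - 2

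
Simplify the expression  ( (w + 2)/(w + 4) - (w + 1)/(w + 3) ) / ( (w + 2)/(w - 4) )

(2*w - 8)/(w^3 + 9*w^2 + 26*w + 24)

Numerator: (w + 2)/(w + 4) - (w + 1)/(w + 3) = 2/(w^2 + 7*w + 12)
Denominator: (w + 2)/(w - 4) = (w + 2)/(w - 4)
Divide: (2/(w^2 + 7*w + 12)) · ((w - 4)/(w + 2)) = (2*w - 8)/(w^3 + 9*w^2 + 26*w + 24)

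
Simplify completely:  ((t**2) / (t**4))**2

t**(-4)

Inside the bracket: (t**-2)
Raise to the power 2: (t**-4)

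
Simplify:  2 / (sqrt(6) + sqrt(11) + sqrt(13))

(-sqrt(858) + 2*sqrt(13) + 4*sqrt(11) + 9*sqrt(6))/62

Group as (sqrt(11) + sqrt(13)) + sqrt(6); multiply by (sqrt(11) + sqrt(13)) - sqrt(6), then rationalise the remaining surd.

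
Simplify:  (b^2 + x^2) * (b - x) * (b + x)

(b+x)(b-x) = b^2 - x^2; continue pairing.

b^4 - x^4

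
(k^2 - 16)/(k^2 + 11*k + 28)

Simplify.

(k - 4)/(k + 7)

Factor: k^2 - 16 = (k + 4)*(k - 4);  k^2 + 11*k + 28 = (k + 7)*(k + 4)
Cancel the common factor (k + 4).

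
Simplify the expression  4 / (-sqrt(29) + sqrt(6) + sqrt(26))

Group as (sqrt(6) + sqrt(26)) - sqrt(29); multiply by (sqrt(6) + sqrt(26)) + sqrt(29), then rationalise the remaining surd.

(-12*sqrt(29) + 36*sqrt(26) + 196*sqrt(6) + 16*sqrt(1131))/615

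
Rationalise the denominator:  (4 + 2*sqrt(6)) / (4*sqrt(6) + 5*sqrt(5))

Multiply numerator and denominator by -5*sqrt(5) + 4*sqrt(6).
Denominator becomes -29; numerator becomes -10*sqrt(30) - 20*sqrt(5) + 16*sqrt(6) + 48.

(-48 - 16*sqrt(6) + 20*sqrt(5) + 10*sqrt(30))/29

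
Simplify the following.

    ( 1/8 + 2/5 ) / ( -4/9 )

-189/160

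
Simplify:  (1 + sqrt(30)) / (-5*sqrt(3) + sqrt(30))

(-15*sqrt(10) - 30 - 5*sqrt(3) - sqrt(30))/45

Multiply numerator and denominator by sqrt(30) + 5*sqrt(3).
Denominator becomes -45; numerator becomes sqrt(30) + 5*sqrt(3) + 30 + 15*sqrt(10).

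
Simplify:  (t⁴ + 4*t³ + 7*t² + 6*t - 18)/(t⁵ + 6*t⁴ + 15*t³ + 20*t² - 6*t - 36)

Factor: t⁴ + 4*t³ + 7*t² + 6*t - 18 = (t - 1)·(t² + 2*t + 6)·(t + 3);  t⁵ + 6*t⁴ + 15*t³ + 20*t² - 6*t - 36 = (t² + 2*t + 6)·(t + 2)·(t - 1)·(t + 3)
Cancel the common factors (t² + 2*t + 6), (t + 3), (t - 1).

1/(t + 2)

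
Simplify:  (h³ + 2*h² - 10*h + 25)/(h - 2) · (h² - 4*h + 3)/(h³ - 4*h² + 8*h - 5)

(h² + 2*h - 15)/(h - 2)

Factor: h³ + 2*h² - 10*h + 25 = (h² - 3*h + 5)·(h + 5);  h² - 4*h + 3 = (h - 1)·(h - 3);  h³ - 4*h² + 8*h - 5 = (h - 1)·(h² - 3*h + 5)
Cancel the common factors (h² - 3*h + 5), (h - 1).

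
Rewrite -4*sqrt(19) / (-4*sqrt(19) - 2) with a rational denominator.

(-2*sqrt(19) + 76)/75

Multiply numerator and denominator by -2 + 4*sqrt(19).
Denominator becomes -300; numerator becomes -304 + 8*sqrt(19).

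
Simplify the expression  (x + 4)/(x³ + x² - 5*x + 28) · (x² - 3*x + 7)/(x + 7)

Factor: x³ + x² - 5*x + 28 = (x + 4)·(x² - 3*x + 7)
Cancel the common factors (x² - 3*x + 7), (x + 4).

1/(x + 7)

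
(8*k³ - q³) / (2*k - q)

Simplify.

4*k² + 2*k*q + q²

Factor as (a-b)(a^2+ab+b^2) with a=(2*k), b=q.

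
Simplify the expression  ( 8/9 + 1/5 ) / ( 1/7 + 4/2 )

Numerator: 8/9 + 1/5 = 49/45
Denominator: 1/7 + 4/2 = 15/7
Divide: (49/45) · (7/15) = 343/675

343/675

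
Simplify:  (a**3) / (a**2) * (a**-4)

Quotient: a**1
Multiply by (a**-4): add exponents.

a**(-3)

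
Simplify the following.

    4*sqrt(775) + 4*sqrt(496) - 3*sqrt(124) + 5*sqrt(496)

50*sqrt(31)

4*sqrt(775) = 20*sqrt(31); 4*sqrt(496) = 16*sqrt(31); 3*sqrt(124) = 6*sqrt(31); 5*sqrt(496) = 20*sqrt(31)
Combine: (20 + 16 - 6 + 20)·sqrt(31) = 50*sqrt(31)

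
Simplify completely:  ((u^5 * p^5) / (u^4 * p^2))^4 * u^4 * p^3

Inside the bracket: u^1 * p^3
Raise to the power 4: u^4 * p^12
Multiply by u^4 * p^3: add exponents.

p^15*u^8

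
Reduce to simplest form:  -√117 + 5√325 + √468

√117 = 3*√13; 5√325 = 25*√13; √468 = 6*√13
Combine: (-3 + 25 + 6)·√13 = 28*√13

28*√13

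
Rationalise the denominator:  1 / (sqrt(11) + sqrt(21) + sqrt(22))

(-11*sqrt(42) + 5*sqrt(22) + 6*sqrt(21) + 16*sqrt(11))/412

Group as (sqrt(11) + sqrt(22)) + sqrt(21); multiply by (sqrt(11) + sqrt(22)) - sqrt(21), then rationalise the remaining surd.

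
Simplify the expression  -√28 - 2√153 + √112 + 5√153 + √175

√28 = 2*√7; 2√153 = 6*√17; √112 = 4*√7; 5√153 = 15*√17; √175 = 5*√7

7*√7 + 9*√17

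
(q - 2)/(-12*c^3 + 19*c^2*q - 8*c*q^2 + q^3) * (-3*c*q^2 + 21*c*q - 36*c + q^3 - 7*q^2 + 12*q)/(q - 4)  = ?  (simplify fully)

Factor: -12*c^3 + 19*c^2*q - 8*c*q^2 + q^3 = (-4*c + q)*(-c + q)*(-3*c + q);  -3*c*q^2 + 21*c*q - 36*c + q^3 - 7*q^2 + 12*q = (q - 3)*(-3*c + q)*(q - 4)
Cancel the common factors (-3*c + q), (q - 4).

(q^2 - 5*q + 6)/(4*c^2 - 5*c*q + q^2)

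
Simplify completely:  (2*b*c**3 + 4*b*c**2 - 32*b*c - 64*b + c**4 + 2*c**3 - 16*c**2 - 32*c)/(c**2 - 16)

2*b*c + 4*b + c**2 + 2*c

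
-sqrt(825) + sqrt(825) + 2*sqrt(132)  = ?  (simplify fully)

sqrt(825) = 5*sqrt(33); sqrt(825) = 5*sqrt(33); 2*sqrt(132) = 4*sqrt(33)
Combine: (-5 + 5 + 4)·sqrt(33) = 4*sqrt(33)

4*sqrt(33)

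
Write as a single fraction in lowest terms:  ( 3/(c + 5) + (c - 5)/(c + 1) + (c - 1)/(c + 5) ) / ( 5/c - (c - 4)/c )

(-2*c**3 - 3*c**2 + 23*c)/(c**3 - 3*c**2 - 49*c - 45)

Numerator: 3/(c + 5) + (c - 5)/(c + 1) + (c - 1)/(c + 5) = (2*c**2 + 3*c - 23)/(c**2 + 6*c + 5)
Denominator: 5/c - (c - 4)/c = (-c + 9)/c
Divide: ((2*c**2 + 3*c - 23)/(c**2 + 6*c + 5)) · (c/(-c + 9)) = (-2*c**3 - 3*c**2 + 23*c)/(c**3 - 3*c**2 - 49*c - 45)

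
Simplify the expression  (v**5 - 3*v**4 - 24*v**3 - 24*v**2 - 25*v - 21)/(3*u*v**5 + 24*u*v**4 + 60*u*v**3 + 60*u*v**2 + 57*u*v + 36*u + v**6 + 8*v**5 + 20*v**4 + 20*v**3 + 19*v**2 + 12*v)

Factor: v**5 - 3*v**4 - 24*v**3 - 24*v**2 - 25*v - 21 = (v**2 + 1)*(v + 3)*(v - 7)*(v + 1);  3*u*v**5 + 24*u*v**4 + 60*u*v**3 + 60*u*v**2 + 57*u*v + 36*u + v**6 + 8*v**5 + 20*v**4 + 20*v**3 + 19*v**2 + 12*v = (v**2 + 1)*(v + 1)*(v + 3)*(v + 4)*(3*u + v)
Cancel the common factors (v**2 + 1), (v + 3), (v + 1).

(v - 7)/(3*u*v + 12*u + v**2 + 4*v)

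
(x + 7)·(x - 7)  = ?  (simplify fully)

x² - 49

Product of conjugates: (P+Q)(P-Q) = P^2 - Q^2.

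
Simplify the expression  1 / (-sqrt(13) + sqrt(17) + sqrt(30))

Group as (sqrt(17) + sqrt(30)) - sqrt(13); multiply by (sqrt(17) + sqrt(30)) + sqrt(13), then rationalise the remaining surd.

(-17*sqrt(13) + 13*sqrt(17) + sqrt(6630))/442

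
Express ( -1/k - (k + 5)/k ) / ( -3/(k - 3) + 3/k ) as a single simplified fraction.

Numerator: -1/k - (k + 5)/k = (-k - 6)/k
Denominator: -3/(k - 3) + 3/k = -9/(k² - 3*k)
Divide: ((-k - 6)/k) · (-k²/9 + k/3) = k²/9 + k/3 - 2

k²/9 + k/3 - 2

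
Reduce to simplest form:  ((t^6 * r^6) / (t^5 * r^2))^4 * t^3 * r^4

Inside the bracket: t^1 * r^4
Raise to the power 4: t^4 * r^16
Multiply by t^3 * r^4: add exponents.

r^20*t^7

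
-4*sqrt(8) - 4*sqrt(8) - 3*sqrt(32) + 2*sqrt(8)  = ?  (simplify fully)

4*sqrt(8) = 8*sqrt(2); 4*sqrt(8) = 8*sqrt(2); 3*sqrt(32) = 12*sqrt(2); 2*sqrt(8) = 4*sqrt(2)
Combine: (-8 - 8 - 12 + 4)·sqrt(2) = -24*sqrt(2)

-24*sqrt(2)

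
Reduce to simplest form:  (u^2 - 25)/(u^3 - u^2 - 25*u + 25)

Factor: u^2 - 25 = (u + 5)*(u - 5);  u^3 - u^2 - 25*u + 25 = (u - 5)*(u - 1)*(u + 5)
Cancel the common factors (u + 5), (u - 5).

1/(u - 1)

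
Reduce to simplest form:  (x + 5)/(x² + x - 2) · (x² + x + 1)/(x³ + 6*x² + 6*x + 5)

Factor: x² + x - 2 = (x - 1)·(x + 2);  x³ + 6*x² + 6*x + 5 = (x² + x + 1)·(x + 5)
Cancel the common factors (x² + x + 1), (x + 5).

1/(x² + x - 2)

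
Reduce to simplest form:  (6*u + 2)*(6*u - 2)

Difference of squares with P = 6*u, Q = 2.

36*u^2 - 4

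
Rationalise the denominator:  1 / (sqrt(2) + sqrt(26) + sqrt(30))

(-2*sqrt(390) - sqrt(30) + 3*sqrt(26) + 27*sqrt(2))/102

Group as (sqrt(2) + sqrt(26)) + sqrt(30); multiply by (sqrt(2) + sqrt(26)) - sqrt(30), then rationalise the remaining surd.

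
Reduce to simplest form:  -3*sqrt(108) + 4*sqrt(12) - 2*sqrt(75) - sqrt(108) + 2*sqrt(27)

3*sqrt(108) = 18*sqrt(3); 4*sqrt(12) = 8*sqrt(3); 2*sqrt(75) = 10*sqrt(3); sqrt(108) = 6*sqrt(3); 2*sqrt(27) = 6*sqrt(3)
Combine: (-18 + 8 - 10 - 6 + 6)·sqrt(3) = -20*sqrt(3)

-20*sqrt(3)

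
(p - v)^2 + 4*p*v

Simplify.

(p + v)^2

Expand the square and combine the 4*p*v term.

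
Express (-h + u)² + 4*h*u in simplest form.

(h + u)²

Expanding gives h² + 2*h*u + u², a perfect square.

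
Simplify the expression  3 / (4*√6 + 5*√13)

(-12*√6 + 15*√13)/229

Multiply numerator and denominator by -5*√13 + 4*√6.
Denominator becomes -229; numerator becomes -15*√13 + 12*√6.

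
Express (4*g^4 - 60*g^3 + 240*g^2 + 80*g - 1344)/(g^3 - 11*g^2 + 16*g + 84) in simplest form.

4*g - 16

Factor: 4*g^4 - 60*g^3 + 240*g^2 + 80*g - 1344 = 4*(g - 4)*(g - 7)*(g + 2)*(g - 6);  g^3 - 11*g^2 + 16*g + 84 = (g - 6)*(g + 2)*(g - 7)
Cancel the common factors (g - 6), (g - 7), (g + 2).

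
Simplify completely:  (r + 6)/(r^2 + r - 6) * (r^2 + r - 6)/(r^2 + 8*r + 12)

1/(r + 2)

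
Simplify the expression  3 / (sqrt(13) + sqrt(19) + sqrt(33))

(-2*sqrt(8151) - sqrt(33) + 27*sqrt(19) + 39*sqrt(13))/329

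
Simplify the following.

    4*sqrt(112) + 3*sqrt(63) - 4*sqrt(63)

4*sqrt(112) = 16*sqrt(7); 3*sqrt(63) = 9*sqrt(7); 4*sqrt(63) = 12*sqrt(7)
Combine: (16 + 9 - 12)·sqrt(7) = 13*sqrt(7)

13*sqrt(7)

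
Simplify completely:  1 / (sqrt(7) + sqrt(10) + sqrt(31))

(-sqrt(2170) - 7*sqrt(31) + 14*sqrt(10) + 17*sqrt(7))/42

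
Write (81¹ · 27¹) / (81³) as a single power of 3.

3^(-5)

81¹ = 3^4; 27¹ = 3^3; 81³ = 3^12
Combine exponents: 3^(-5)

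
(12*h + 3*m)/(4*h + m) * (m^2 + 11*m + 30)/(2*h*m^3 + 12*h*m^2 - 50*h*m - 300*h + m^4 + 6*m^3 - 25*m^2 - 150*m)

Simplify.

3/(2*h*m - 10*h + m^2 - 5*m)

Factor: 12*h + 3*m = 3*(4*h + m);  m^2 + 11*m + 30 = (m + 5)*(m + 6);  2*h*m^3 + 12*h*m^2 - 50*h*m - 300*h + m^4 + 6*m^3 - 25*m^2 - 150*m = (m + 5)*(2*h + m)*(m - 5)*(m + 6)
Cancel the common factors (4*h + m), (m + 5), (m + 6).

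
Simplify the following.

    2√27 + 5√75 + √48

35*√3

2√27 = 6*√3; 5√75 = 25*√3; √48 = 4*√3
Combine: (6 + 25 + 4)·√3 = 35*√3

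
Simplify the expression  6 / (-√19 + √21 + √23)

Group as (√21 + √23) - √19; multiply by (√21 + √23) + √19, then rationalise the remaining surd.

(-150*√19 + 102*√23 + 126*√21 + 12*√9177)/1307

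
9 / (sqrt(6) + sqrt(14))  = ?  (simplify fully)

Multiply numerator and denominator by -sqrt(6) + sqrt(14).
Denominator becomes 8; numerator becomes -9*sqrt(6) + 9*sqrt(14).

(-9*sqrt(6) + 9*sqrt(14))/8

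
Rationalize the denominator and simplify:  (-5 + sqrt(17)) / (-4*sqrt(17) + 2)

(-29 + 9*sqrt(17))/134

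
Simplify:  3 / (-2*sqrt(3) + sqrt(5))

Multiply numerator and denominator by sqrt(5) + 2*sqrt(3).
Denominator becomes -7; numerator becomes 3*sqrt(5) + 6*sqrt(3).

(-6*sqrt(3) - 3*sqrt(5))/7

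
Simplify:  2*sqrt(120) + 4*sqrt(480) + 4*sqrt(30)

24*sqrt(30)

2*sqrt(120) = 4*sqrt(30); 4*sqrt(480) = 16*sqrt(30); 4*sqrt(30) = 4*sqrt(30)
Combine: (4 + 16 + 4)·sqrt(30) = 24*sqrt(30)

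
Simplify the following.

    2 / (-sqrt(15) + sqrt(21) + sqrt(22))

Group as (sqrt(21) + sqrt(22)) - sqrt(15); multiply by (sqrt(21) + sqrt(22)) + sqrt(15), then rationalise the remaining surd.

(-14*sqrt(15) + 7*sqrt(22) + 8*sqrt(21) + 3*sqrt(770))/266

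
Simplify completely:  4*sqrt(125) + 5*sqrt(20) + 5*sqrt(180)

4*sqrt(125) = 20*sqrt(5); 5*sqrt(20) = 10*sqrt(5); 5*sqrt(180) = 30*sqrt(5)
Combine: (20 + 10 + 30)·sqrt(5) = 60*sqrt(5)

60*sqrt(5)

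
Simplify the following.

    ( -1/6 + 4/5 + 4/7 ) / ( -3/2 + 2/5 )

-23/21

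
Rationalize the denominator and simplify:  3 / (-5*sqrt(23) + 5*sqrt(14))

(-sqrt(23) - sqrt(14))/15

Multiply numerator and denominator by 5*sqrt(14) + 5*sqrt(23).
Denominator becomes -225; numerator becomes 15*sqrt(14) + 15*sqrt(23).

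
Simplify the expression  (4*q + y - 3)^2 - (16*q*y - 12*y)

(-4*q + y + 3)^2

Expand the square and combine the (16*q*y - 12*y) term.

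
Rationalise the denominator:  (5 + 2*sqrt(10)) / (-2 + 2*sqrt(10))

Multiply numerator and denominator by -2*sqrt(10) - 2.
Denominator becomes -36; numerator becomes -50 - 14*sqrt(10).

(7*sqrt(10) + 25)/18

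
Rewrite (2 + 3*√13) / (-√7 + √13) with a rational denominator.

Multiply numerator and denominator by √7 + √13.
Denominator becomes 6; numerator becomes 2*√7 + 2*√13 + 3*√91 + 39.

(2*√7 + 2*√13 + 3*√91 + 39)/6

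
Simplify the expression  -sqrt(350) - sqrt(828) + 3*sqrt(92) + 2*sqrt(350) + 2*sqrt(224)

13*sqrt(14)

sqrt(350) = 5*sqrt(14); sqrt(828) = 6*sqrt(23); 3*sqrt(92) = 6*sqrt(23); 2*sqrt(350) = 10*sqrt(14); 2*sqrt(224) = 8*sqrt(14)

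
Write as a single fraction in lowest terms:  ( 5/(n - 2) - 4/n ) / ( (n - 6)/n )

(n + 8)/(n**2 - 8*n + 12)

Numerator: 5/(n - 2) - 4/n = (n + 8)/(n**2 - 2*n)
Denominator: (n - 6)/n = (n - 6)/n
Divide: ((n + 8)/(n**2 - 2*n)) · (n/(n - 6)) = (n + 8)/(n**2 - 8*n + 12)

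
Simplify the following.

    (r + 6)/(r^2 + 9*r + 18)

1/(r + 3)

Factor: r^2 + 9*r + 18 = (r + 6)*(r + 3)
Cancel the common factor (r + 6).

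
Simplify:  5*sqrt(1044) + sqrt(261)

33*sqrt(29)

5*sqrt(1044) = 30*sqrt(29); sqrt(261) = 3*sqrt(29)
Combine: (30 + 3)·sqrt(29) = 33*sqrt(29)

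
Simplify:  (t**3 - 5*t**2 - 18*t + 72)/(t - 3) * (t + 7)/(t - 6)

t**2 + 11*t + 28

Factor: t**3 - 5*t**2 - 18*t + 72 = (t - 6)*(t + 4)*(t - 3)
Cancel the common factors (t - 6), (t - 3).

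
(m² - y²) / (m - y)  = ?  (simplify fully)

m + y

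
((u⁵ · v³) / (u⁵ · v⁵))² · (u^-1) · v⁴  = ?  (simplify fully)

Inside the bracket: (v^-2)
Raise to the power 2: (v^-4)
Multiply by (u^-1) · v⁴: add exponents.

1/u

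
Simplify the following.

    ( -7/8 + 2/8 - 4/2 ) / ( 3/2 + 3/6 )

-21/16

Numerator: -7/8 + 2/8 - 4/2 = -21/8
Denominator: 3/2 + 3/6 = 2
Divide: (-21/8) · (1/2) = -21/16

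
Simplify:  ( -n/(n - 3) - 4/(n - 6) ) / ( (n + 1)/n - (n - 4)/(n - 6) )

(n^3 - 2*n^2 - 12*n)/(n^2 + 3*n - 18)

Numerator: -n/(n - 3) - 4/(n - 6) = (-n^2 + 2*n + 12)/(n^2 - 9*n + 18)
Denominator: (n + 1)/n - (n - 4)/(n - 6) = (-n - 6)/(n^2 - 6*n)
Divide: ((-n^2 + 2*n + 12)/(n^2 - 9*n + 18)) · ((n^2 - 6*n)/(-n - 6)) = (n^3 - 2*n^2 - 12*n)/(n^2 + 3*n - 18)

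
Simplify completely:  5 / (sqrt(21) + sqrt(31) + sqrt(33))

Group as (sqrt(21) + sqrt(33)) + sqrt(31); multiply by (sqrt(21) + sqrt(33)) - sqrt(31), then rationalise the remaining surd.

(-30*sqrt(2387) + 95*sqrt(33) + 115*sqrt(31) + 215*sqrt(21))/2243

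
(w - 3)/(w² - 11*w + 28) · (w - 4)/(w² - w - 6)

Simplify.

Factor: w² - 11*w + 28 = (w - 4)·(w - 7);  w² - w - 6 = (w - 3)·(w + 2)
Cancel the common factors (w - 3), (w - 4).

1/(w² - 5*w - 14)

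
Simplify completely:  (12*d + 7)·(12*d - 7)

(12*d)^2 - (7)^2 = 144*d² - 49.

144*d² - 49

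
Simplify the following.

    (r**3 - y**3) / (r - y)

r**2 + r*y + y**2

Factor as (a-b)(a**2+ab+b**2) with a=r, b=y.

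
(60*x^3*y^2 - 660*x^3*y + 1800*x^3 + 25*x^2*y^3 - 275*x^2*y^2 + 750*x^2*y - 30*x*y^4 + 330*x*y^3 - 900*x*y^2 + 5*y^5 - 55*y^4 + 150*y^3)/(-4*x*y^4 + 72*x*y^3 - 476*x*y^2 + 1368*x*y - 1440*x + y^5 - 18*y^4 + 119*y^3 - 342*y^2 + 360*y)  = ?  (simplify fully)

(-15*x^2 - 10*x*y + 5*y^2)/(y^2 - 7*y + 12)

Factor: 60*x^3*y^2 - 660*x^3*y + 1800*x^3 + 25*x^2*y^3 - 275*x^2*y^2 + 750*x^2*y - 30*x*y^4 + 330*x*y^3 - 900*x*y^2 + 5*y^5 - 55*y^4 + 150*y^3 = 5*(-3*x + y)*(y - 6)*(x + y)*(y - 5)*(-4*x + y);  -4*x*y^4 + 72*x*y^3 - 476*x*y^2 + 1368*x*y - 1440*x + y^5 - 18*y^4 + 119*y^3 - 342*y^2 + 360*y = (y - 4)*(y - 6)*(y - 3)*(y - 5)*(-4*x + y)
Cancel the common factors (y - 5), (y - 6), (-4*x + y).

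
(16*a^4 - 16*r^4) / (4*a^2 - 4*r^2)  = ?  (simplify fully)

Difference of fourth powers: factor out (4*a^2 - 4*r^2).

4*a^2 + 4*r^2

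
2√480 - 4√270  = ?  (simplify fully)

-4*√30

2√480 = 8*√30; 4√270 = 12*√30
Combine: (8 - 12)·√30 = -4*√30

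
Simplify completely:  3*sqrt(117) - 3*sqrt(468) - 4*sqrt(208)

3*sqrt(117) = 9*sqrt(13); 3*sqrt(468) = 18*sqrt(13); 4*sqrt(208) = 16*sqrt(13)
Combine: (9 - 18 - 16)·sqrt(13) = -25*sqrt(13)

-25*sqrt(13)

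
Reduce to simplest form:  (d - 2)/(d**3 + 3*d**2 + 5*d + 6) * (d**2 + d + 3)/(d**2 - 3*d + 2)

1/(d**2 + d - 2)

Factor: d**3 + 3*d**2 + 5*d + 6 = (d + 2)*(d**2 + d + 3);  d**2 - 3*d + 2 = (d - 1)*(d - 2)
Cancel the common factors (d**2 + d + 3), (d - 2).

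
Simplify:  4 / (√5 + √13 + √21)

Group as (√13 + √21) + √5; multiply by (√13 + √21) - √5, then rationalise the remaining surd.

(-8*√1365 - 12*√21 + 52*√13 + 116*√5)/251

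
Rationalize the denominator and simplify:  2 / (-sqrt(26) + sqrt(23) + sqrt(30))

(-54*sqrt(26) + 38*sqrt(30) + 66*sqrt(23) + 8*sqrt(4485))/2031

Group as (sqrt(23) + sqrt(30)) - sqrt(26); multiply by (sqrt(23) + sqrt(30)) + sqrt(26), then rationalise the remaining surd.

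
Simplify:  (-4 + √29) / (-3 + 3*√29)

Multiply numerator and denominator by -3*√29 - 3.
Denominator becomes -252; numerator becomes -75 + 9*√29.

(-3*√29 + 25)/84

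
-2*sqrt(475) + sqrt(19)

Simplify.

2*sqrt(475) = 10*sqrt(19); sqrt(19) = sqrt(19)
Combine: (-10 + 1)·sqrt(19) = -9*sqrt(19)

-9*sqrt(19)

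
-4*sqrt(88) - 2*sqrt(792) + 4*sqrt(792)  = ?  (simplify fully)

4*sqrt(22)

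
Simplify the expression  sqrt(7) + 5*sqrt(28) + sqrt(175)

sqrt(7) = sqrt(7); 5*sqrt(28) = 10*sqrt(7); sqrt(175) = 5*sqrt(7)
Combine: (1 + 10 + 5)·sqrt(7) = 16*sqrt(7)

16*sqrt(7)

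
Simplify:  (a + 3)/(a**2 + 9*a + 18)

1/(a + 6)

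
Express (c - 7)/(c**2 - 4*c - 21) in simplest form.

Factor: c**2 - 4*c - 21 = (c + 3)*(c - 7)
Cancel the common factor (c - 7).

1/(c + 3)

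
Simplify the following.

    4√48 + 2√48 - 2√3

4√48 = 16*√3; 2√48 = 8*√3; 2√3 = 2*√3
Combine: (16 + 8 - 2)·√3 = 22*√3

22*√3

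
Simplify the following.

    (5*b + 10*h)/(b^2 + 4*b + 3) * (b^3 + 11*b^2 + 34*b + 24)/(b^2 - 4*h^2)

(5*b^2 + 50*b + 120)/(b^2 - 2*b*h + 3*b - 6*h)

Factor: 5*b + 10*h = 5*(b + 2*h);  b^2 + 4*b + 3 = (b + 3)*(b + 1);  b^3 + 11*b^2 + 34*b + 24 = (b + 6)*(b + 4)*(b + 1);  b^2 - 4*h^2 = (b + 2*h)*(b - 2*h)
Cancel the common factors (b + 1), (b + 2*h).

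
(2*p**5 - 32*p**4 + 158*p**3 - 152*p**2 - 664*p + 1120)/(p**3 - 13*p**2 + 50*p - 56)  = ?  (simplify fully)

Factor: 2*p**5 - 32*p**4 + 158*p**3 - 152*p**2 - 664*p + 1120 = 2*(p + 2)*(p - 2)*(p - 5)*(p - 4)*(p - 7);  p**3 - 13*p**2 + 50*p - 56 = (p - 7)*(p - 4)*(p - 2)
Cancel the common factors (p - 4), (p - 2), (p - 7).

2*p**2 - 6*p - 20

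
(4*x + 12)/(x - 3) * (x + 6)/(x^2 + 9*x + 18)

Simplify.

Factor: 4*x + 12 = 4*(x + 3);  x^2 + 9*x + 18 = (x + 6)*(x + 3)
Cancel the common factors (x + 3), (x + 6).

4/(x - 3)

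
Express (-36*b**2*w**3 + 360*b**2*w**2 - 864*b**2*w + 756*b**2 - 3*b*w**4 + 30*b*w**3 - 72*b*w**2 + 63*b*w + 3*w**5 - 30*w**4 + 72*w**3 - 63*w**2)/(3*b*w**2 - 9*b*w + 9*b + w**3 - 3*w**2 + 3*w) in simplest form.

Factor: -36*b**2*w**3 + 360*b**2*w**2 - 864*b**2*w + 756*b**2 - 3*b*w**4 + 30*b*w**3 - 72*b*w**2 + 63*b*w + 3*w**5 - 30*w**4 + 72*w**3 - 63*w**2 = 3*(-4*b + w)*(w**2 - 3*w + 3)*(w - 7)*(3*b + w);  3*b*w**2 - 9*b*w + 9*b + w**3 - 3*w**2 + 3*w = (w**2 - 3*w + 3)*(3*b + w)
Cancel the common factors (w**2 - 3*w + 3), (3*b + w).

-12*b*w + 84*b + 3*w**2 - 21*w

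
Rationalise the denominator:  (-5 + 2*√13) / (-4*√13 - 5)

(-43 + 10*√13)/61

Multiply numerator and denominator by -5 + 4*√13.
Denominator becomes -183; numerator becomes -30*√13 + 129.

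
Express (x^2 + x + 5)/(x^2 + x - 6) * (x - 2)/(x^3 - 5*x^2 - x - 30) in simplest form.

Factor: x^2 + x - 6 = (x - 2)*(x + 3);  x^3 - 5*x^2 - x - 30 = (x - 6)*(x^2 + x + 5)
Cancel the common factors (x^2 + x + 5), (x - 2).

1/(x^2 - 3*x - 18)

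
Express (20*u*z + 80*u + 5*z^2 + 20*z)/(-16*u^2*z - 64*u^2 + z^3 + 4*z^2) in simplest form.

5/(-4*u + z)

Factor: 20*u*z + 80*u + 5*z^2 + 20*z = 5*(z + 4)*(4*u + z);  -16*u^2*z - 64*u^2 + z^3 + 4*z^2 = (-4*u + z)*(4*u + z)*(z + 4)
Cancel the common factors (z + 4), (4*u + z).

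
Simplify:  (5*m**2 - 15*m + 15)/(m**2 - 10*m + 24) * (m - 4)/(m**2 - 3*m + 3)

5/(m - 6)

Factor: 5*m**2 - 15*m + 15 = 5*(m**2 - 3*m + 3);  m**2 - 10*m + 24 = (m - 6)*(m - 4)
Cancel the common factors (m**2 - 3*m + 3), (m - 4).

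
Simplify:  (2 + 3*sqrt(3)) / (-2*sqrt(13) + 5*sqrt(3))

(4*sqrt(13) + 10*sqrt(3) + 6*sqrt(39) + 45)/23

Multiply numerator and denominator by 2*sqrt(13) + 5*sqrt(3).
Denominator becomes 23; numerator becomes 4*sqrt(13) + 10*sqrt(3) + 6*sqrt(39) + 45.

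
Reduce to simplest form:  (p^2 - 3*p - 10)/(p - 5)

p + 2

Factor: p^2 - 3*p - 10 = (p + 2)*(p - 5)
Cancel the common factor (p - 5).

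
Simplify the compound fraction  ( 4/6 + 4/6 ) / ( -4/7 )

-7/3

Numerator: 4/6 + 4/6 = 4/3
Denominator: -4/7 = -4/7
Divide: (4/3) · (-7/4) = -7/3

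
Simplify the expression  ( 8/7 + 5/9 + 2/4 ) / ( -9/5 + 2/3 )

-1385/714

Numerator: 8/7 + 5/9 + 2/4 = 277/126
Denominator: -9/5 + 2/3 = -17/15
Divide: (277/126) · (-15/17) = -1385/714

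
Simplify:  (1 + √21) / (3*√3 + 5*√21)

Multiply numerator and denominator by -3*√3 + 5*√21.
Denominator becomes 498; numerator becomes -9*√7 - 3*√3 + 5*√21 + 105.

(-9*√7 - 3*√3 + 5*√21 + 105)/498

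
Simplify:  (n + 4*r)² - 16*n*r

(n - 4*r)²

Expand the square and combine the 16*n*r term.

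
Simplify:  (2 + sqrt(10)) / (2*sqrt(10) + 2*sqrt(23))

Multiply numerator and denominator by -2*sqrt(23) + 2*sqrt(10).
Denominator becomes -52; numerator becomes -2*sqrt(230) - 4*sqrt(23) + 4*sqrt(10) + 20.

(-10 - 2*sqrt(10) + 2*sqrt(23) + sqrt(230))/26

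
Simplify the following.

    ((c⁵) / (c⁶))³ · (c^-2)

Inside the bracket: (c^-1)
Raise to the power 3: (c^-3)
Multiply by (c^-2): add exponents.

c^(-5)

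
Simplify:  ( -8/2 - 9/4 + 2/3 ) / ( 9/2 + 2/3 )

Numerator: -8/2 - 9/4 + 2/3 = -67/12
Denominator: 9/2 + 2/3 = 31/6
Divide: (-67/12) · (6/31) = -67/62

-67/62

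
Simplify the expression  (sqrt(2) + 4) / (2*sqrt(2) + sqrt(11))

(-8*sqrt(2) - 4 + sqrt(22) + 4*sqrt(11))/3

Multiply numerator and denominator by -sqrt(11) + 2*sqrt(2).
Denominator becomes -3; numerator becomes -4*sqrt(11) - sqrt(22) + 4 + 8*sqrt(2).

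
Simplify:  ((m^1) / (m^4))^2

Inside the bracket: (m^-3)
Raise to the power 2: (m^-6)

m^(-6)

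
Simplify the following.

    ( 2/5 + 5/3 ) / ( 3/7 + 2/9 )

Numerator: 2/5 + 5/3 = 31/15
Denominator: 3/7 + 2/9 = 41/63
Divide: (31/15) · (63/41) = 651/205

651/205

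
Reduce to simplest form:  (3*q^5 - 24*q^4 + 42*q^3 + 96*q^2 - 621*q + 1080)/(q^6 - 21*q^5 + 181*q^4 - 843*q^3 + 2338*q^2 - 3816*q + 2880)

(3*q + 9)/(q^2 - 10*q + 24)

Factor: 3*q^5 - 24*q^4 + 42*q^3 + 96*q^2 - 621*q + 1080 = 3*(q + 3)*(q^2 - 3*q + 8)*(q - 3)*(q - 5);  q^6 - 21*q^5 + 181*q^4 - 843*q^3 + 2338*q^2 - 3816*q + 2880 = (q - 3)*(q^2 - 3*q + 8)*(q - 6)*(q - 4)*(q - 5)
Cancel the common factors (q^2 - 3*q + 8), (q - 5), (q - 3).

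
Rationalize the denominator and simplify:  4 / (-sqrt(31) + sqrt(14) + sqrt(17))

Group as (sqrt(14) + sqrt(17)) - sqrt(31); multiply by (sqrt(14) + sqrt(17)) + sqrt(31), then rationalise the remaining surd.

(14*sqrt(17) + 17*sqrt(14) + sqrt(7378))/119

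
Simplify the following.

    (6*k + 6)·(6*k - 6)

36*k² - 36

Difference of squares with P = 6*k, Q = 6.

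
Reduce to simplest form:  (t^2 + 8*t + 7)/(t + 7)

t + 1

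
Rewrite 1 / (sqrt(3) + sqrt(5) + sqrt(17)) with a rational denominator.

(-15*sqrt(5) - 19*sqrt(3) + 2*sqrt(255) + 9*sqrt(17))/21

Group as (sqrt(5) + sqrt(17)) + sqrt(3); multiply by (sqrt(5) + sqrt(17)) - sqrt(3), then rationalise the remaining surd.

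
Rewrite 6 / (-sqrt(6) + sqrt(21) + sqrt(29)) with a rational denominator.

Group as (sqrt(21) + sqrt(29)) - sqrt(6); multiply by (sqrt(21) + sqrt(29)) + sqrt(6), then rationalise the remaining surd.

(-66*sqrt(6) - 3*sqrt(29) + 21*sqrt(21) + 9*sqrt(406))/125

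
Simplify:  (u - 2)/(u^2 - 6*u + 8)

Factor: u^2 - 6*u + 8 = (u - 2)*(u - 4)
Cancel the common factor (u - 2).

1/(u - 4)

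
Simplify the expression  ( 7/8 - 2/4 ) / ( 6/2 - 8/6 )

Numerator: 7/8 - 2/4 = 3/8
Denominator: 6/2 - 8/6 = 5/3
Divide: (3/8) · (3/5) = 9/40

9/40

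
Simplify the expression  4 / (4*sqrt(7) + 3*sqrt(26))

(-8*sqrt(7) + 6*sqrt(26))/61

Multiply numerator and denominator by -4*sqrt(7) + 3*sqrt(26).
Denominator becomes 122; numerator becomes -16*sqrt(7) + 12*sqrt(26).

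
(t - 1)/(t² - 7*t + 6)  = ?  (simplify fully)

Factor: t² - 7*t + 6 = (t - 6)·(t - 1)
Cancel the common factor (t - 1).

1/(t - 6)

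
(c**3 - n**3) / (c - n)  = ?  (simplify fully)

c**2 + c*n + n**2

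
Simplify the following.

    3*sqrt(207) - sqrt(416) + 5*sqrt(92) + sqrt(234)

-sqrt(26) + 19*sqrt(23)

3*sqrt(207) = 9*sqrt(23); sqrt(416) = 4*sqrt(26); 5*sqrt(92) = 10*sqrt(23); sqrt(234) = 3*sqrt(26)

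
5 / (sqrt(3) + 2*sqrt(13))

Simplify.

(-5*sqrt(3) + 10*sqrt(13))/49

Multiply numerator and denominator by -sqrt(3) + 2*sqrt(13).
Denominator becomes 49; numerator becomes -5*sqrt(3) + 10*sqrt(13).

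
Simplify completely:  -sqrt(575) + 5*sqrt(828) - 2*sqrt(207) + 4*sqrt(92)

sqrt(575) = 5*sqrt(23); 5*sqrt(828) = 30*sqrt(23); 2*sqrt(207) = 6*sqrt(23); 4*sqrt(92) = 8*sqrt(23)
Combine: (-5 + 30 - 6 + 8)·sqrt(23) = 27*sqrt(23)

27*sqrt(23)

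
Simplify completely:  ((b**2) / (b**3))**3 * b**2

1/b

Inside the bracket: (b**-1)
Raise to the power 3: (b**-3)
Multiply by b**2: add exponents.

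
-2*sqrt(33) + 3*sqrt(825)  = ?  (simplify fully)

13*sqrt(33)

2*sqrt(33) = 2*sqrt(33); 3*sqrt(825) = 15*sqrt(33)
Combine: (-2 + 15)·sqrt(33) = 13*sqrt(33)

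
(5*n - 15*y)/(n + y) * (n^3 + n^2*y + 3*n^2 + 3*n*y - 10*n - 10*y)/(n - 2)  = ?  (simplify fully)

Factor: 5*n - 15*y = 5*(n - 3*y);  n^3 + n^2*y + 3*n^2 + 3*n*y - 10*n - 10*y = (n + y)*(n + 5)*(n - 2)
Cancel the common factors (n - 2), (n + y).

5*n^2 - 15*n*y + 25*n - 75*y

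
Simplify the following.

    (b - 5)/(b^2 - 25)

1/(b + 5)

Factor: b^2 - 25 = (b + 5)*(b - 5)
Cancel the common factor (b - 5).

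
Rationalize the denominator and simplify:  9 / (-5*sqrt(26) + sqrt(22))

(-45*sqrt(26) - 9*sqrt(22))/628

Multiply numerator and denominator by sqrt(22) + 5*sqrt(26).
Denominator becomes -628; numerator becomes 9*sqrt(22) + 45*sqrt(26).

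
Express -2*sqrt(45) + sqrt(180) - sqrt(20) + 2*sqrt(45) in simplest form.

4*sqrt(5)

2*sqrt(45) = 6*sqrt(5); sqrt(180) = 6*sqrt(5); sqrt(20) = 2*sqrt(5); 2*sqrt(45) = 6*sqrt(5)
Combine: (-6 + 6 - 2 + 6)·sqrt(5) = 4*sqrt(5)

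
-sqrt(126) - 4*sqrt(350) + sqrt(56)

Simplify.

-21*sqrt(14)

sqrt(126) = 3*sqrt(14); 4*sqrt(350) = 20*sqrt(14); sqrt(56) = 2*sqrt(14)
Combine: (-3 - 20 + 2)·sqrt(14) = -21*sqrt(14)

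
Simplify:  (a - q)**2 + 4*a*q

(a + q)**2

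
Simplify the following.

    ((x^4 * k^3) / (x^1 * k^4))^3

x^9/k^3

Inside the bracket: x^3 * (k^-1)
Raise to the power 3: x^9 * (k^-3)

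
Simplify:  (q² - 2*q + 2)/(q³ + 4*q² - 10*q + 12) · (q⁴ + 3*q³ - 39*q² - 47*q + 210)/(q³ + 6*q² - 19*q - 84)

Factor: q³ + 4*q² - 10*q + 12 = (q + 6)·(q² - 2*q + 2);  q⁴ + 3*q³ - 39*q² - 47*q + 210 = (q + 3)·(q + 7)·(q - 5)·(q - 2);  q³ + 6*q² - 19*q - 84 = (q + 7)·(q - 4)·(q + 3)
Cancel the common factors (q² - 2*q + 2), (q + 3), (q + 7).

(q² - 7*q + 10)/(q² + 2*q - 24)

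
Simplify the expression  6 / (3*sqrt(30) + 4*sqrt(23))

Multiply numerator and denominator by -4*sqrt(23) + 3*sqrt(30).
Denominator becomes -98; numerator becomes -24*sqrt(23) + 18*sqrt(30).

(-9*sqrt(30) + 12*sqrt(23))/49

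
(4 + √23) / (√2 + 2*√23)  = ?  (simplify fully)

(-√46 - 4*√2 + 8*√23 + 46)/90

Multiply numerator and denominator by -√2 + 2*√23.
Denominator becomes 90; numerator becomes -√46 - 4*√2 + 8*√23 + 46.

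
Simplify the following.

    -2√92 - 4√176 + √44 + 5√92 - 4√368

2√92 = 4*√23; 4√176 = 16*√11; √44 = 2*√11; 5√92 = 10*√23; 4√368 = 16*√23

-10*√23 - 14*√11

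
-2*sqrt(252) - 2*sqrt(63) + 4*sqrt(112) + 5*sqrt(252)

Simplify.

28*sqrt(7)

2*sqrt(252) = 12*sqrt(7); 2*sqrt(63) = 6*sqrt(7); 4*sqrt(112) = 16*sqrt(7); 5*sqrt(252) = 30*sqrt(7)
Combine: (-12 - 6 + 16 + 30)·sqrt(7) = 28*sqrt(7)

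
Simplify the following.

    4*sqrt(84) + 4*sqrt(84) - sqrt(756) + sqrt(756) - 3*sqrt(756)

-2*sqrt(21)

4*sqrt(84) = 8*sqrt(21); 4*sqrt(84) = 8*sqrt(21); sqrt(756) = 6*sqrt(21); sqrt(756) = 6*sqrt(21); 3*sqrt(756) = 18*sqrt(21)
Combine: (8 + 8 - 6 + 6 - 18)·sqrt(21) = -2*sqrt(21)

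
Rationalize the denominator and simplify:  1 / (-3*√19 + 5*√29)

Multiply numerator and denominator by 3*√19 + 5*√29.
Denominator becomes 554; numerator becomes 3*√19 + 5*√29.

(3*√19 + 5*√29)/554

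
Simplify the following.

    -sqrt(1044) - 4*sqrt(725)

-26*sqrt(29)

sqrt(1044) = 6*sqrt(29); 4*sqrt(725) = 20*sqrt(29)
Combine: (-6 - 20)·sqrt(29) = -26*sqrt(29)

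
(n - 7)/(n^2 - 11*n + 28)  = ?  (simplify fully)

1/(n - 4)

Factor: n^2 - 11*n + 28 = (n - 7)*(n - 4)
Cancel the common factor (n - 7).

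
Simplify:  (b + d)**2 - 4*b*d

Expand the square and combine the 4*b*d term.

(b - d)**2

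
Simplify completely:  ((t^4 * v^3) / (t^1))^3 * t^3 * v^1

t^12*v^10

Inside the bracket: t^3 * v^3
Raise to the power 3: t^9 * v^9
Multiply by t^3 * v^1: add exponents.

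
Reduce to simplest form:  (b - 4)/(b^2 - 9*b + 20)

1/(b - 5)

Factor: b^2 - 9*b + 20 = (b - 4)*(b - 5)
Cancel the common factor (b - 4).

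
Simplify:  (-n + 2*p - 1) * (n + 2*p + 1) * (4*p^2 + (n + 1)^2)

-n^4 - 4*n^3 - 6*n^2 - 4*n + 16*p^4 - 1

Telescope via difference of squares: ((2*p)+(n + 1))((2*p)-(n + 1)) = -n^2 - 2*n + 4*p^2 - 1, then repeat with the next factor.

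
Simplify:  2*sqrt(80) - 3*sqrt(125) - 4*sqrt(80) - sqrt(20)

2*sqrt(80) = 8*sqrt(5); 3*sqrt(125) = 15*sqrt(5); 4*sqrt(80) = 16*sqrt(5); sqrt(20) = 2*sqrt(5)
Combine: (8 - 15 - 16 - 2)·sqrt(5) = -25*sqrt(5)

-25*sqrt(5)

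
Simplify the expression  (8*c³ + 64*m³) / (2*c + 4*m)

4*c² - 8*c*m + 16*m²

(4*m)^3 + (2*c)^3 = (2*c + 4*m)(4*c² - 8*c*m + 16*m²).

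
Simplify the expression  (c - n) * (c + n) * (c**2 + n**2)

c**4 - n**4

Pair the conjugate factors: (c+n)(c-n) = c**2 - n**2, then repeat with the next factor.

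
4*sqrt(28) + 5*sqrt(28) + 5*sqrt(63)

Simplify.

4*sqrt(28) = 8*sqrt(7); 5*sqrt(28) = 10*sqrt(7); 5*sqrt(63) = 15*sqrt(7)
Combine: (8 + 10 + 15)·sqrt(7) = 33*sqrt(7)

33*sqrt(7)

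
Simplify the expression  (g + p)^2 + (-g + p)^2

2*g^2 + 2*p^2

Write as f(p,g) + f(p,-g) and expand.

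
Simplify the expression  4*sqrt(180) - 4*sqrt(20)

16*sqrt(5)

4*sqrt(180) = 24*sqrt(5); 4*sqrt(20) = 8*sqrt(5)
Combine: (24 - 8)·sqrt(5) = 16*sqrt(5)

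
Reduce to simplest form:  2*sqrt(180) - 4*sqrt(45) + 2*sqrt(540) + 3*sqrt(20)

6*sqrt(5) + 12*sqrt(15)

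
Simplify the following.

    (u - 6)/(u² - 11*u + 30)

Factor: u² - 11*u + 30 = (u - 6)·(u - 5)
Cancel the common factor (u - 6).

1/(u - 5)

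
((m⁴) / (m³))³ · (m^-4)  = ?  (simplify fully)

Inside the bracket: m¹
Raise to the power 3: m³
Multiply by (m^-4): add exponents.

1/m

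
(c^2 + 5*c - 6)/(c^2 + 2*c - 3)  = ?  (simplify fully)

(c + 6)/(c + 3)

Factor: c^2 + 5*c - 6 = (c + 6)*(c - 1);  c^2 + 2*c - 3 = (c + 3)*(c - 1)
Cancel the common factor (c - 1).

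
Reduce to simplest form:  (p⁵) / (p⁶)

Quotient: (p^-1)

1/p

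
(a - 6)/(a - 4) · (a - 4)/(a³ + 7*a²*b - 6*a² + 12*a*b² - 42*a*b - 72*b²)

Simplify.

Factor: a³ + 7*a²*b - 6*a² + 12*a*b² - 42*a*b - 72*b² = (a + 3*b)·(a + 4*b)·(a - 6)
Cancel the common factors (a - 4), (a - 6).

1/(a² + 7*a*b + 12*b²)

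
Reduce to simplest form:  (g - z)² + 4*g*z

(g + z)²

Expand the square and combine the 4*g*z term.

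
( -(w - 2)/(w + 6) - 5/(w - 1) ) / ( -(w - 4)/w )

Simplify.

(w³ + 2*w² + 32*w)/(w³ + w² - 26*w + 24)

Numerator: -(w - 2)/(w + 6) - 5/(w - 1) = (-w² - 2*w - 32)/(w² + 5*w - 6)
Denominator: -(w - 4)/w = (-w + 4)/w
Divide: ((-w² - 2*w - 32)/(w² + 5*w - 6)) · (w/(-w + 4)) = (w³ + 2*w² + 32*w)/(w³ + w² - 26*w + 24)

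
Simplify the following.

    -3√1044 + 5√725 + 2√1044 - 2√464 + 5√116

21*√29

3√1044 = 18*√29; 5√725 = 25*√29; 2√1044 = 12*√29; 2√464 = 8*√29; 5√116 = 10*√29
Combine: (-18 + 25 + 12 - 8 + 10)·√29 = 21*√29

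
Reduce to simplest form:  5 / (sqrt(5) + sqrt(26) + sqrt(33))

(-5*sqrt(4290) - 5*sqrt(33) + 30*sqrt(26) + 135*sqrt(5))/258

Group as (sqrt(5) + sqrt(26)) + sqrt(33); multiply by (sqrt(5) + sqrt(26)) - sqrt(33), then rationalise the remaining surd.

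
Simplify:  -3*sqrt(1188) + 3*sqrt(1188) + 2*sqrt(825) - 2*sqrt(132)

3*sqrt(1188) = 18*sqrt(33); 3*sqrt(1188) = 18*sqrt(33); 2*sqrt(825) = 10*sqrt(33); 2*sqrt(132) = 4*sqrt(33)
Combine: (-18 + 18 + 10 - 4)·sqrt(33) = 6*sqrt(33)

6*sqrt(33)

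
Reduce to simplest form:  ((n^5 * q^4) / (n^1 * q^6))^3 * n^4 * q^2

n^16/q^4

Inside the bracket: n^4 * (q^-2)
Raise to the power 3: n^12 * (q^-6)
Multiply by n^4 * q^2: add exponents.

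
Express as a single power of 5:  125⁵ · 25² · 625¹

5^23

125⁵ = 5^15; 25² = 5^4; 625¹ = 5^4
Combine exponents: 5^23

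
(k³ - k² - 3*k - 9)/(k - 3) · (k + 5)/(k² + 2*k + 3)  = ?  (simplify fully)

Factor: k³ - k² - 3*k - 9 = (k - 3)·(k² + 2*k + 3)
Cancel the common factors (k² + 2*k + 3), (k - 3).

k + 5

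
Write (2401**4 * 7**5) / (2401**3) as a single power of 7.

7**9

2401**4 = 7**16; 7**5 = 7**5; 2401**3 = 7**12
Combine exponents: 7**9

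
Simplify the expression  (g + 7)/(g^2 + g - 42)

1/(g - 6)

Factor: g^2 + g - 42 = (g - 6)*(g + 7)
Cancel the common factor (g + 7).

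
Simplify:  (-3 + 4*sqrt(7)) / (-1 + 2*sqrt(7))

(-2*sqrt(7) + 53)/27

Multiply numerator and denominator by -2*sqrt(7) - 1.
Denominator becomes -27; numerator becomes -53 + 2*sqrt(7).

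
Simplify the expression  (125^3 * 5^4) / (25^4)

125^3 = 5^9; 5^4 = 5^4; 25^4 = 5^8
Combine exponents: 5^5

5^5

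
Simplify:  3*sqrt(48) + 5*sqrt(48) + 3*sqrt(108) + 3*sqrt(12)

56*sqrt(3)

3*sqrt(48) = 12*sqrt(3); 5*sqrt(48) = 20*sqrt(3); 3*sqrt(108) = 18*sqrt(3); 3*sqrt(12) = 6*sqrt(3)
Combine: (12 + 20 + 18 + 6)·sqrt(3) = 56*sqrt(3)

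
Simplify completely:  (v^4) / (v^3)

Quotient: v^1

v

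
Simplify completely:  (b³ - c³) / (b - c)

Apply the difference-of-cubes factorisation and cancel (b - c).

b² + b*c + c²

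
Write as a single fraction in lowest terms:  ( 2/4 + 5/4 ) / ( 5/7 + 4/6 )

147/116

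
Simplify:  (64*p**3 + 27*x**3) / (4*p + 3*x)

16*p**2 - 12*p*x + 9*x**2

(4*p)**3 + (3*x)**3 = (4*p + 3*x)(16*p**2 - 12*p*x + 9*x**2).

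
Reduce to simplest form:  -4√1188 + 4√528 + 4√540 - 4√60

-8*√33 + 16*√15

4√1188 = 24*√33; 4√528 = 16*√33; 4√540 = 24*√15; 4√60 = 8*√15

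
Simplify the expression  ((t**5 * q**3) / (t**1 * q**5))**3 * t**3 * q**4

t**15/q**2

Inside the bracket: t**4 * (q**-2)
Raise to the power 3: t**12 * (q**-6)
Multiply by t**3 * q**4: add exponents.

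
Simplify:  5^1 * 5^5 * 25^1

5^1 = 5^1; 5^5 = 5^5; 25^1 = 5^2
Combine exponents: 5^8

5^8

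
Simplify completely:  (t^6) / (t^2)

Quotient: t^4

t^4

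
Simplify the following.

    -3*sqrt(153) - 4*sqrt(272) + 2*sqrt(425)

-15*sqrt(17)

3*sqrt(153) = 9*sqrt(17); 4*sqrt(272) = 16*sqrt(17); 2*sqrt(425) = 10*sqrt(17)
Combine: (-9 - 16 + 10)·sqrt(17) = -15*sqrt(17)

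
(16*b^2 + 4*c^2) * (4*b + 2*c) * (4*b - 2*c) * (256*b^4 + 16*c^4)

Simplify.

65536*b^8 - 256*c^8

((4*b)+(2*c))((4*b)-(2*c)) = 16*b^2 - 4*c^2; continue pairing.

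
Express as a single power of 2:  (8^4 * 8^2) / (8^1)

2^15

8^4 = 2^12; 8^2 = 2^6; 8^1 = 2^3
Combine exponents: 2^15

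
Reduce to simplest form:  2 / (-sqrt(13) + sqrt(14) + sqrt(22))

Group as (sqrt(14) + sqrt(22)) - sqrt(13); multiply by (sqrt(14) + sqrt(22)) + sqrt(13), then rationalise the remaining surd.

(-46*sqrt(13) + 10*sqrt(22) + 42*sqrt(14) + 8*sqrt(1001))/703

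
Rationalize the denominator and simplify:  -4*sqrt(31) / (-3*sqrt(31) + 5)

(10*sqrt(31) + 186)/127

Multiply numerator and denominator by 5 + 3*sqrt(31).
Denominator becomes -254; numerator becomes -372 - 20*sqrt(31).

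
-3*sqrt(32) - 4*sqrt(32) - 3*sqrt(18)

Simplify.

3*sqrt(32) = 12*sqrt(2); 4*sqrt(32) = 16*sqrt(2); 3*sqrt(18) = 9*sqrt(2)
Combine: (-12 - 16 - 9)·sqrt(2) = -37*sqrt(2)

-37*sqrt(2)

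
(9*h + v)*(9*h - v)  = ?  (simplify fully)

Difference of squares with P = 9*h, Q = v.

81*h^2 - v^2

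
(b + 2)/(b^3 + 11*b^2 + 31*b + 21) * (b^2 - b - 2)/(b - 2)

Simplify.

(b + 2)/(b^2 + 10*b + 21)

Factor: b^3 + 11*b^2 + 31*b + 21 = (b + 1)*(b + 7)*(b + 3);  b^2 - b - 2 = (b + 1)*(b - 2)
Cancel the common factors (b + 1), (b - 2).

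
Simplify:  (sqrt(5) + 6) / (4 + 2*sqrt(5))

(-7 + 4*sqrt(5))/2

Multiply numerator and denominator by -2*sqrt(5) + 4.
Denominator becomes -4; numerator becomes -8*sqrt(5) + 14.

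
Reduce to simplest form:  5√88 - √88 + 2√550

5√88 = 10*√22; √88 = 2*√22; 2√550 = 10*√22
Combine: (10 - 2 + 10)·√22 = 18*√22

18*√22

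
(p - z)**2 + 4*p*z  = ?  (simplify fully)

(p + z)**2

Expand the square and combine the 4*p*z term.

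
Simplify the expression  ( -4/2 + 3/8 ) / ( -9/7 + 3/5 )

Numerator: -4/2 + 3/8 = -13/8
Denominator: -9/7 + 3/5 = -24/35
Divide: (-13/8) · (-35/24) = 455/192

455/192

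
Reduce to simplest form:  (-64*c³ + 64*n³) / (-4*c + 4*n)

16*c² + 16*c*n + 16*n²

Apply the difference-of-cubes factorisation and cancel (-4*c + 4*n).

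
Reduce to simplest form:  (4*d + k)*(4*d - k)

Product of conjugates: (P+Q)(P-Q) = P**2 - Q**2.

16*d**2 - k**2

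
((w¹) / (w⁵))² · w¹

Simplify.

w^(-7)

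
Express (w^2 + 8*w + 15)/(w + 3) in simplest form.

w + 5

Factor: w^2 + 8*w + 15 = (w + 5)*(w + 3)
Cancel the common factor (w + 3).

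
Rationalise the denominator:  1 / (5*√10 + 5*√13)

(-√10 + √13)/15

Multiply numerator and denominator by -5*√10 + 5*√13.
Denominator becomes 75; numerator becomes -5*√10 + 5*√13.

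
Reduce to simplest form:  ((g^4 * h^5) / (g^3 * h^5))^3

Inside the bracket: g^1
Raise to the power 3: g^3

g^3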